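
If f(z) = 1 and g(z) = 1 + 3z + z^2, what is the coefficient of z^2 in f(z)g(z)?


Step 1: z^2 term in f*g comes from: (1)*(z^2) + (0)*(3z) + (0)*(1)
Step 2: = 1 + 0 + 0
Step 3: = 1

1


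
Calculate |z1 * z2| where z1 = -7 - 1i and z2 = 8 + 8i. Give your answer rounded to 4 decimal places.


Step 1: |z1| = sqrt((-7)^2 + (-1)^2) = sqrt(50)
Step 2: |z2| = sqrt(8^2 + 8^2) = sqrt(128)
Step 3: |z1*z2| = |z1|*|z2| = sqrt(50) * sqrt(128) = sqrt(50 * 128) = sqrt(6400)
Step 4: = 80.0

80.0


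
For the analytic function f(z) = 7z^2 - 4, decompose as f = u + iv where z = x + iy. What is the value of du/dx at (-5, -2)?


Step 1: f(z) = 7(x+iy)^2 - 4
Step 2: u = 7(x^2 - y^2) - 4
Step 3: u_x = 14x + 0
Step 4: At (-5, -2): u_x = -70 + 0 = -70

-70


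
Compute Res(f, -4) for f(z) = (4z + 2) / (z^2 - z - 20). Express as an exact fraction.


Step 1: Q(z) = z^2 - z - 20 = (z + 4)(z - 5)
Step 2: Q'(z) = 2z - 1
Step 3: Q'(-4) = -9, P(-4) = -14
Step 4: Res = P(-4)/Q'(-4) = -14/(-9) = 14/9

14/9


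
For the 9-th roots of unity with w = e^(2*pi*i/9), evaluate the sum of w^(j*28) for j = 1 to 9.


Step 1: The sum sum_{j=1}^{n} w^(k*j) equals n if n | k, else 0.
Step 2: Here n = 9, k = 28
Step 3: Does n divide k? 9 | 28 -> False
Step 4: Sum = 0

0


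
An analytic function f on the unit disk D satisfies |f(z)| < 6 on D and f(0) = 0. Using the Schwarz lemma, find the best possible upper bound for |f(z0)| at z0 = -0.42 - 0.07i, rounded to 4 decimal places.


Step 1: g = f/6 maps D -> D with g(0) = 0, so by the Schwarz lemma |g(z)| <= |z|, i.e. |f(z)| <= 6|z|; this is sharp (f(z) = 6z).
Step 2: |z0|^2 = (-0.42)^2 + (-0.07)^2 = 0.1813
Step 3: |z0| = sqrt(0.1813) = 0.425793
Step 4: Best bound = 6 * |z0| = 6 * 0.425793 = 2.5548

2.5548


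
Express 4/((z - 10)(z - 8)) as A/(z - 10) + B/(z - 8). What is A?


Step 1: Multiply both sides by (z - 10) and set z = 10
Step 2: A = 4 / (10 - 8)
Step 3: A = 4 / 2
Step 4: A = 2

2


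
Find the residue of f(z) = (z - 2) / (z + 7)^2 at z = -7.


Step 1: Pole of order 2 at z = -7
Step 2: Res = lim d/dz [(z + 7)^2 * f(z)] as z -> -7
Step 3: (z + 7)^2 * f(z) = z - 2
Step 4: d/dz[z - 2] = 1

1


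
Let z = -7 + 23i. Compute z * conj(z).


Step 1: conj(z) = -7 - 23i
Step 2: z * conj(z) = (-7)^2 + 23^2
Step 3: = 49 + 529 = 578

578


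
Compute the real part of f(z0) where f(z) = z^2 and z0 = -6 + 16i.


Step 1: z0 = -6 + 16i
Step 2: z0^2 = (-6)^2 - 16^2 - 192i
Step 3: real part = 36 - 256 = -220

-220


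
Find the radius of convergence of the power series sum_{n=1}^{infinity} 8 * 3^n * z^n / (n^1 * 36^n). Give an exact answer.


Step 1: General term a_n = 8 * 3^n / (n^1 * 36^n)
Step 2: By the root test, |a_n|^(1/n) = 8^(1/n) * 3 / (n^(1/n) * 36) -> 3/36 as n -> infinity (since 8^(1/n) -> 1 and n^(1/n) -> 1)
Step 3: R = 1/lim|a_n|^(1/n) = 36/3 = 12

12


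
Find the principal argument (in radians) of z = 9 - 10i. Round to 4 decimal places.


Step 1: z = 9 - 10i
Step 2: arg(z) = atan2(-10, 9)
Step 3: arg(z) = -0.838

-0.838


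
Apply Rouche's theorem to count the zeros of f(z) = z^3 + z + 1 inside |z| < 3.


Step 1: On |z| = 3 the three terms have sizes |z^3| = 3^3 = 27, |z| = 3, |1| = 1
Step 2: The dominant term is g(z) = z^3; let h(z) = z + 1 so f = g + h
Step 3: On |z| = 3: |g| = 27 and |h| <= 3 + 1 = 4
Step 4: Since 27 > 4, |h| < |g| on |z| = 3, so by Rouche f has the same number of zeros as g inside |z| < 3
Step 5: g(z) = z^3 has 3 zeros (all at the origin) inside |z| < 3. Answer = 3

3


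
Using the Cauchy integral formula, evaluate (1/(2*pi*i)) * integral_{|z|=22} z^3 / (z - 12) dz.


Step 1: f(z) = z^3, a = 12 is inside |z| = 22
Step 2: By Cauchy integral formula: (1/(2pi*i)) * integral = f(a)
Step 3: f(12) = 12^3 = 1728

1728


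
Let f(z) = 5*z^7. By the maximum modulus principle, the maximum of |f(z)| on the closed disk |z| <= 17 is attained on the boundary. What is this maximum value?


Step 1: On |z| = 17, |f(z)| = 5 * |z|^7 = 5 * 17^7
Step 2: By maximum modulus principle, maximum is on boundary.
Step 3: Maximum = 5 * 410338673 = 2051693365

2051693365


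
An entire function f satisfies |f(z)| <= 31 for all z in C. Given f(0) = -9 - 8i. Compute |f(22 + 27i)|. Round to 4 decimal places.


Step 1: By Liouville's theorem, a bounded entire function is constant.
Step 2: f(z) = f(0) = -9 - 8i for all z.
Step 3: |f(w)| = |-9 - 8i| = sqrt(81 + 64)
Step 4: = 12.0416

12.0416


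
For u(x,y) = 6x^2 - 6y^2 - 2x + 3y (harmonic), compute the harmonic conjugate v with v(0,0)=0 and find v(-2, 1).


Step 1: v_x = -u_y = 12y - 3
Step 2: v_y = u_x = 12x - 2
Step 3: v = 12xy - 3x - 2y + C
Step 4: v(0,0) = 0 => C = 0
Step 5: v(-2, 1) = -20

-20


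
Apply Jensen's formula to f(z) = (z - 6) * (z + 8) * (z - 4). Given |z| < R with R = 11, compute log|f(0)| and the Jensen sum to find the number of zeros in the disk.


Jensen's formula: (1/2pi)*integral log|f(Re^it)|dt = log|f(0)| + sum_{|a_k|<R} log(R/|a_k|)
Step 1: f(0) = (-6) * 8 * (-4) = 192
Step 2: log|f(0)| = log|6| + log|-8| + log|4| = 5.2575
Step 3: Zeros inside |z| < 11: 6, -8, 4
Step 4: Jensen sum = log(11/6) + log(11/8) + log(11/4) = 1.9362
Step 5: n(R) = number of terms in the Jensen sum = count of zeros inside |z| < 11 = 3

3


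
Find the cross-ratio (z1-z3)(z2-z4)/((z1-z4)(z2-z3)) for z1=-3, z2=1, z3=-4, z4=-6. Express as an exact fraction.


Step 1: (z1-z3)(z2-z4) = 1 * 7 = 7
Step 2: (z1-z4)(z2-z3) = 3 * 5 = 15
Step 3: Cross-ratio = 7/15 = 7/15

7/15


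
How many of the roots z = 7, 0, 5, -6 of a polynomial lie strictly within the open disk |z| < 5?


Step 1: Check each root:
  z = 7: |7| = 7 >= 5
  z = 0: |0| = 0 < 5
  z = 5: |5| = 5 >= 5
  z = -6: |-6| = 6 >= 5
Step 2: Count = 1

1


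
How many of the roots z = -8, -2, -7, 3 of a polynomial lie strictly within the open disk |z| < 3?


Step 1: Check each root:
  z = -8: |-8| = 8 >= 3
  z = -2: |-2| = 2 < 3
  z = -7: |-7| = 7 >= 3
  z = 3: |3| = 3 >= 3
Step 2: Count = 1

1


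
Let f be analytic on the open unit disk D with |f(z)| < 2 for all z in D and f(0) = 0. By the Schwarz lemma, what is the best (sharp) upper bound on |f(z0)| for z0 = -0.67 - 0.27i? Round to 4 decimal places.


Step 1: g = f/2 maps D -> D with g(0) = 0, so by the Schwarz lemma |g(z)| <= |z|, i.e. |f(z)| <= 2|z|; this is sharp (f(z) = 2z).
Step 2: |z0|^2 = (-0.67)^2 + (-0.27)^2 = 0.5218
Step 3: |z0| = sqrt(0.5218) = 0.722357
Step 4: Best bound = 2 * |z0| = 2 * 0.722357 = 1.4447

1.4447


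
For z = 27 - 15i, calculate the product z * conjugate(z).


Step 1: conj(z) = 27 + 15i
Step 2: z * conj(z) = 27^2 + (-15)^2
Step 3: = 729 + 225 = 954

954


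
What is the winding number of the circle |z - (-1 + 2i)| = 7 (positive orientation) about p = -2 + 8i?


Step 1: Center c = (-1, 2), radius = 7
Step 2: |p - c|^2 = (-1)^2 + 6^2 = 37
Step 3: r^2 = 49
Step 4: |p-c| < r so winding number = 1

1


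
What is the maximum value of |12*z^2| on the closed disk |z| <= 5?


Step 1: On |z| = 5, |f(z)| = 12 * |z|^2 = 12 * 5^2
Step 2: By maximum modulus principle, maximum is on boundary.
Step 3: Maximum = 12 * 25 = 300

300


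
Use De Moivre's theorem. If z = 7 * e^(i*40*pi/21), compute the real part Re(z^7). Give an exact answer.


Step 1: By De Moivre's theorem, z^7 = 7^7 * e^(i*7*40*pi/21) = 823543 * (cos(40*pi/3) + i*sin(40*pi/3))
Step 2: |z|^7 = 7^7 = 823543
Step 3: Reduce the angle mod 2*pi: 40*pi/3 - 12*pi = 4*pi/3
Step 4: cos(4*pi/3) = -1/2
Step 5: Re(z^7) = 823543 * (-1/2) = -823543/2

-823543/2


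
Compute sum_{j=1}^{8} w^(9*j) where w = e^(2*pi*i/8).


Step 1: The sum sum_{j=1}^{n} w^(k*j) equals n if n | k, else 0.
Step 2: Here n = 8, k = 9
Step 3: Does n divide k? 8 | 9 -> False
Step 4: Sum = 0

0


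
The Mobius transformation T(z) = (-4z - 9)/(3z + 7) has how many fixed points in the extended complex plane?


Step 1: Fixed points satisfy T(z) = z
Step 2: 3z^2 + 11z + 9 = 0
Step 3: Discriminant = 11^2 - 4*3*9 = 13
Step 4: Number of fixed points = 2

2


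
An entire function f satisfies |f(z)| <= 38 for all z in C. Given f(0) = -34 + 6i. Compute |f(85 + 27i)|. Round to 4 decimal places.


Step 1: By Liouville's theorem, a bounded entire function is constant.
Step 2: f(z) = f(0) = -34 + 6i for all z.
Step 3: |f(w)| = |-34 + 6i| = sqrt(1156 + 36)
Step 4: = 34.5254

34.5254


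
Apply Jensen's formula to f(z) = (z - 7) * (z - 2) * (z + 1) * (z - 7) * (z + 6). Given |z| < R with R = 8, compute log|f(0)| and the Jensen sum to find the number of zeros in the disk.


Jensen's formula: (1/2pi)*integral log|f(Re^it)|dt = log|f(0)| + sum_{|a_k|<R} log(R/|a_k|)
Step 1: f(0) = (-7) * (-2) * 1 * (-7) * 6 = -588
Step 2: log|f(0)| = log|7| + log|2| + log|-1| + log|7| + log|-6| = 6.3767
Step 3: Zeros inside |z| < 8: 7, 2, -1, 7, -6
Step 4: Jensen sum = log(8/7) + log(8/2) + log(8/1) + log(8/7) + log(8/6) = 4.0205
Step 5: n(R) = number of terms in the Jensen sum = count of zeros inside |z| < 8 = 5

5


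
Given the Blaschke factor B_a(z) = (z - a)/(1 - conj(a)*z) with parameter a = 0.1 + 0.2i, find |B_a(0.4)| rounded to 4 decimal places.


Step 1: Numerator z0 - a = 0.4 - (0.1 + 0.2i) = 0.3 - 0.2i
Step 2: Denominator 1 - conj(a)*z0 = 1 - (0.1 - 0.2i)*0.4 = 0.96 + 0.08i
Step 3: |z0 - a|^2 = 0.3^2 + (-0.2)^2 = 0.13; |1 - conj(a)*z0|^2 = 0.96^2 + 0.08^2 = 0.928
Step 4: |B_a(0.4)| = sqrt(0.13 / 0.928) = sqrt(0.140086)
Step 5: = 0.3743

0.3743


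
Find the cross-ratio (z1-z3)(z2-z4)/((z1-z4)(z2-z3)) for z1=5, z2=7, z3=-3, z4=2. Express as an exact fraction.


Step 1: (z1-z3)(z2-z4) = 8 * 5 = 40
Step 2: (z1-z4)(z2-z3) = 3 * 10 = 30
Step 3: Cross-ratio = 40/30 = 4/3

4/3


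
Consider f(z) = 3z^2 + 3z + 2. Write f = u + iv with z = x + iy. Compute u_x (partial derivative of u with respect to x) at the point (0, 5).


Step 1: f(z) = 3(x+iy)^2 + 3(x+iy) + 2
Step 2: u = 3(x^2 - y^2) + 3x + 2
Step 3: u_x = 6x + 3
Step 4: At (0, 5): u_x = 0 + 3 = 3

3


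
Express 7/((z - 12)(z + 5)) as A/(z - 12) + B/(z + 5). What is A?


Step 1: Multiply both sides by (z - 12) and set z = 12
Step 2: A = 7 / (12 + 5)
Step 3: A = 7 / 17
Step 4: A = 7/17

7/17


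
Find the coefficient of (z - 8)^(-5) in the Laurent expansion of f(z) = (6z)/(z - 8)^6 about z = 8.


Step 1: Write the numerator in powers of (z - 8): 6z = 6(z - 8) + (6*8 + 0) = 6(z - 8) + 48
Step 2: Divide by (z - 8)^6: f(z) = 48(z - 8)^(-6) + 6(z - 8)^(-5)
Step 3: This finite sum is the Laurent series of f about z = 8.
Step 4: Coefficient of (z - 8)^(-5) = coefficient of (z - 8) in the re-centred numerator = 6

6


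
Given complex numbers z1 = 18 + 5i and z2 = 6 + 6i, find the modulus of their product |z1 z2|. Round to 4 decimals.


Step 1: |z1| = sqrt(18^2 + 5^2) = sqrt(349)
Step 2: |z2| = sqrt(6^2 + 6^2) = sqrt(72)
Step 3: |z1*z2| = |z1|*|z2| = sqrt(349) * sqrt(72) = sqrt(349 * 72) = sqrt(25128)
Step 4: = 158.5181

158.5181


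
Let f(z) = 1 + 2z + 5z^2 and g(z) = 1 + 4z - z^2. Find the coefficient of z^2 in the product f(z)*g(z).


Step 1: z^2 term in f*g comes from: (1)*(-z^2) + (2z)*(4z) + (5z^2)*(1)
Step 2: = -1 + 8 + 5
Step 3: = 12

12


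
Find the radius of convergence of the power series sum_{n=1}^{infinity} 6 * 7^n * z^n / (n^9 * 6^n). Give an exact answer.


Step 1: General term a_n = 6 * 7^n / (n^9 * 6^n)
Step 2: By the root test, |a_n|^(1/n) = 6^(1/n) * 7 / (n^(9/n) * 6) -> 7/6 as n -> infinity (since 6^(1/n) -> 1 and n^(9/n) -> 1)
Step 3: R = 1/lim|a_n|^(1/n) = 6/7

6/7


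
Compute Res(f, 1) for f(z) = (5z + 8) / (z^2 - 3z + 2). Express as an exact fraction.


Step 1: Q(z) = z^2 - 3z + 2 = (z - 1)(z - 2)
Step 2: Q'(z) = 2z - 3
Step 3: Q'(1) = -1, P(1) = 13
Step 4: Res = P(1)/Q'(1) = 13/(-1) = -13

-13


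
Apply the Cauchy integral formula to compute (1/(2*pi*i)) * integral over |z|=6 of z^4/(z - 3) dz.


Step 1: f(z) = z^4, a = 3 is inside |z| = 6
Step 2: By Cauchy integral formula: (1/(2pi*i)) * integral = f(a)
Step 3: f(3) = 3^4 = 81

81


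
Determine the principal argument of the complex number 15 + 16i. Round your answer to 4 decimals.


Step 1: z = 15 + 16i
Step 2: arg(z) = atan2(16, 15)
Step 3: arg(z) = 0.8176

0.8176


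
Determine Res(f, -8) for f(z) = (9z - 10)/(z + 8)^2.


Step 1: Pole of order 2 at z = -8
Step 2: Res = lim d/dz [(z + 8)^2 * f(z)] as z -> -8
Step 3: (z + 8)^2 * f(z) = 9z - 10
Step 4: d/dz[9z - 10] = 9

9


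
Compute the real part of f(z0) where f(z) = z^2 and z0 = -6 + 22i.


Step 1: z0 = -6 + 22i
Step 2: z0^2 = (-6)^2 - 22^2 - 264i
Step 3: real part = 36 - 484 = -448

-448


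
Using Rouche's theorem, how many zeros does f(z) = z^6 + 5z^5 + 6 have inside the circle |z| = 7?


Step 1: On |z| = 7 the three terms have sizes |z^6| = 7^6 = 117649, |5z^5| = 5*7^5 = 84035, |6| = 6
Step 2: The dominant term is g(z) = z^6; let h(z) = 5z^5 + 6 so f = g + h
Step 3: On |z| = 7: |g| = 117649 and |h| <= 84035 + 6 = 84041
Step 4: Since 117649 > 84041, |h| < |g| on |z| = 7, so by Rouche f has the same number of zeros as g inside |z| < 7
Step 5: g(z) = z^6 has 6 zeros (all at the origin) inside |z| < 7. Answer = 6

6


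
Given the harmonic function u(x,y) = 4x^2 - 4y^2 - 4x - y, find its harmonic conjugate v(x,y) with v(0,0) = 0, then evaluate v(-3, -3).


Step 1: v_x = -u_y = 8y + 1
Step 2: v_y = u_x = 8x - 4
Step 3: v = 8xy + x - 4y + C
Step 4: v(0,0) = 0 => C = 0
Step 5: v(-3, -3) = 81

81


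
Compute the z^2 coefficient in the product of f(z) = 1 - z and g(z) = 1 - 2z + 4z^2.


Step 1: z^2 term in f*g comes from: (1)*(4z^2) + (-z)*(-2z) + (0)*(1)
Step 2: = 4 + 2 + 0
Step 3: = 6

6


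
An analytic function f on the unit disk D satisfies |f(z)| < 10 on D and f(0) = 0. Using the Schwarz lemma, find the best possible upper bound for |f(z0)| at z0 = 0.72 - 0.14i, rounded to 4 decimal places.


Step 1: g = f/10 maps D -> D with g(0) = 0, so by the Schwarz lemma |g(z)| <= |z|, i.e. |f(z)| <= 10|z|; this is sharp (f(z) = 10z).
Step 2: |z0|^2 = 0.72^2 + (-0.14)^2 = 0.538
Step 3: |z0| = sqrt(0.538) = 0.733485
Step 4: Best bound = 10 * |z0| = 10 * 0.733485 = 7.3348

7.3348


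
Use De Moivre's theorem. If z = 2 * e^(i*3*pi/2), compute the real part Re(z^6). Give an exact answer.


Step 1: By De Moivre's theorem, z^6 = 2^6 * e^(i*6*3*pi/2) = 64 * (cos(9*pi) + i*sin(9*pi))
Step 2: |z|^6 = 2^6 = 64
Step 3: Reduce the angle mod 2*pi: 9*pi - 8*pi = pi
Step 4: cos(pi) = -1
Step 5: Re(z^6) = 64 * (-1) = -64

-64


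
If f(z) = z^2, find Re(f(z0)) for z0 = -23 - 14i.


Step 1: z0 = -23 - 14i
Step 2: z0^2 = (-23)^2 - (-14)^2 + 644i
Step 3: real part = 529 - 196 = 333

333


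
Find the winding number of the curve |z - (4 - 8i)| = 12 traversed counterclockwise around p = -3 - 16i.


Step 1: Center c = (4, -8), radius = 12
Step 2: |p - c|^2 = (-7)^2 + (-8)^2 = 113
Step 3: r^2 = 144
Step 4: |p-c| < r so winding number = 1

1


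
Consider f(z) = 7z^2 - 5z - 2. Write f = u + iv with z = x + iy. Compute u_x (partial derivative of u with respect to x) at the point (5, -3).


Step 1: f(z) = 7(x+iy)^2 - 5(x+iy) - 2
Step 2: u = 7(x^2 - y^2) - 5x - 2
Step 3: u_x = 14x - 5
Step 4: At (5, -3): u_x = 70 - 5 = 65

65


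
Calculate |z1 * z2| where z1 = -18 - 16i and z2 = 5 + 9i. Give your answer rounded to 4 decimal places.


Step 1: |z1| = sqrt((-18)^2 + (-16)^2) = sqrt(580)
Step 2: |z2| = sqrt(5^2 + 9^2) = sqrt(106)
Step 3: |z1*z2| = |z1|*|z2| = sqrt(580) * sqrt(106) = sqrt(580 * 106) = sqrt(61480)
Step 4: = 247.9516

247.9516


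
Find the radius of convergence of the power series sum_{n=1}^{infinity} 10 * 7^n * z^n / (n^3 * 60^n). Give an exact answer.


Step 1: General term a_n = 10 * 7^n / (n^3 * 60^n)
Step 2: By the root test, |a_n|^(1/n) = 10^(1/n) * 7 / (n^(3/n) * 60) -> 7/60 as n -> infinity (since 10^(1/n) -> 1 and n^(3/n) -> 1)
Step 3: R = 1/lim|a_n|^(1/n) = 60/7

60/7


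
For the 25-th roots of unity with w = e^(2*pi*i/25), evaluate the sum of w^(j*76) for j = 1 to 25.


Step 1: The sum sum_{j=1}^{n} w^(k*j) equals n if n | k, else 0.
Step 2: Here n = 25, k = 76
Step 3: Does n divide k? 25 | 76 -> False
Step 4: Sum = 0

0


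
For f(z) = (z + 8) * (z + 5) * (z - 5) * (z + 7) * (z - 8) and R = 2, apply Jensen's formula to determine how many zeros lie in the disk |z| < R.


Jensen's formula: (1/2pi)*integral log|f(Re^it)|dt = log|f(0)| + sum_{|a_k|<R} log(R/|a_k|)
Step 1: f(0) = 8 * 5 * (-5) * 7 * (-8) = 11200
Step 2: log|f(0)| = log|-8| + log|-5| + log|5| + log|-7| + log|8| = 9.3237
Step 3: Zeros inside |z| < 2: none
Step 4: Jensen sum = (empty sum) = 0
Step 5: n(R) = number of terms in the Jensen sum = count of zeros inside |z| < 2 = 0

0


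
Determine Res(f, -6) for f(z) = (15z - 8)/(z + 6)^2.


Step 1: Pole of order 2 at z = -6
Step 2: Res = lim d/dz [(z + 6)^2 * f(z)] as z -> -6
Step 3: (z + 6)^2 * f(z) = 15z - 8
Step 4: d/dz[15z - 8] = 15

15


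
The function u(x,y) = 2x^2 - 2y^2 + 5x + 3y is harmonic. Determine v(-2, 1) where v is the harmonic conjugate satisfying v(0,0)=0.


Step 1: v_x = -u_y = 4y - 3
Step 2: v_y = u_x = 4x + 5
Step 3: v = 4xy - 3x + 5y + C
Step 4: v(0,0) = 0 => C = 0
Step 5: v(-2, 1) = 3

3


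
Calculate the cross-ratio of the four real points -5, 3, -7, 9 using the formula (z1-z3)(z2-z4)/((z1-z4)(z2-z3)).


Step 1: (z1-z3)(z2-z4) = 2 * (-6) = -12
Step 2: (z1-z4)(z2-z3) = (-14) * 10 = -140
Step 3: Cross-ratio = 12/140 = 3/35

3/35


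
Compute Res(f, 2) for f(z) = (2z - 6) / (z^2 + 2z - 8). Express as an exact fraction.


Step 1: Q(z) = z^2 + 2z - 8 = (z - 2)(z + 4)
Step 2: Q'(z) = 2z + 2
Step 3: Q'(2) = 6, P(2) = -2
Step 4: Res = P(2)/Q'(2) = -2/6 = -1/3

-1/3


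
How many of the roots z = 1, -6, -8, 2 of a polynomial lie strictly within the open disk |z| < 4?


Step 1: Check each root:
  z = 1: |1| = 1 < 4
  z = -6: |-6| = 6 >= 4
  z = -8: |-8| = 8 >= 4
  z = 2: |2| = 2 < 4
Step 2: Count = 2

2


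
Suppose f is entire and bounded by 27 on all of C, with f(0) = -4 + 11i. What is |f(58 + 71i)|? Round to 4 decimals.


Step 1: By Liouville's theorem, a bounded entire function is constant.
Step 2: f(z) = f(0) = -4 + 11i for all z.
Step 3: |f(w)| = |-4 + 11i| = sqrt(16 + 121)
Step 4: = 11.7047

11.7047


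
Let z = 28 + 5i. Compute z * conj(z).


Step 1: conj(z) = 28 - 5i
Step 2: z * conj(z) = 28^2 + 5^2
Step 3: = 784 + 25 = 809

809


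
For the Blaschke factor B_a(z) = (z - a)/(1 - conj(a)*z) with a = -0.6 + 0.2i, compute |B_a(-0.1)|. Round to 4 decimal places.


Step 1: Numerator z0 - a = -0.1 - (-0.6 + 0.2i) = 0.5 - 0.2i
Step 2: Denominator 1 - conj(a)*z0 = 1 - (-0.6 - 0.2i)*(-0.1) = 0.94 - 0.02i
Step 3: |z0 - a|^2 = 0.5^2 + (-0.2)^2 = 0.29; |1 - conj(a)*z0|^2 = 0.94^2 + (-0.02)^2 = 0.884
Step 4: |B_a(-0.1)| = sqrt(0.29 / 0.884) = sqrt(0.328054)
Step 5: = 0.5728

0.5728


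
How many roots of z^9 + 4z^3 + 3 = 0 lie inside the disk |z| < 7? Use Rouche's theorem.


Step 1: On |z| = 7 the three terms have sizes |z^9| = 7^9 = 40353607, |4z^3| = 4*7^3 = 1372, |3| = 3
Step 2: The dominant term is g(z) = z^9; let h(z) = 4z^3 + 3 so f = g + h
Step 3: On |z| = 7: |g| = 40353607 and |h| <= 1372 + 3 = 1375
Step 4: Since 40353607 > 1375, |h| < |g| on |z| = 7, so by Rouche f has the same number of zeros as g inside |z| < 7
Step 5: g(z) = z^9 has 9 zeros (all at the origin) inside |z| < 7. Answer = 9

9


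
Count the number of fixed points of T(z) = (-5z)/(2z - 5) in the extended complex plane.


Step 1: Fixed points satisfy T(z) = z
Step 2: 2z^2 = 0
Step 3: Discriminant = 0^2 - 4*2*0 = 0
Step 4: Number of fixed points = 1

1


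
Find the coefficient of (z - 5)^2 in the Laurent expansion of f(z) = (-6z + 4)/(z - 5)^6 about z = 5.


Step 1: Write the numerator in powers of (z - 5): -6z + 4 = -6(z - 5) + (-6*5 + 4) = -6(z - 5) - 26
Step 2: Divide by (z - 5)^6: f(z) = -26(z - 5)^(-6) - 6(z - 5)^(-5)
Step 3: This finite sum is the Laurent series of f about z = 5.
Step 4: Only the powers -6 and -5 appear, so the coefficient of (z - 5)^2 = 0

0


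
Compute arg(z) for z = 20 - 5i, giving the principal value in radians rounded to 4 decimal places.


Step 1: z = 20 - 5i
Step 2: arg(z) = atan2(-5, 20)
Step 3: arg(z) = -0.245

-0.245


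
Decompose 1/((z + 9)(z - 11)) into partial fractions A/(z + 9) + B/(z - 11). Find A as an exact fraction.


Step 1: Multiply both sides by (z + 9) and set z = -9
Step 2: A = 1 / (-9 - 11)
Step 3: A = 1 / (-20)
Step 4: A = -1/20

-1/20


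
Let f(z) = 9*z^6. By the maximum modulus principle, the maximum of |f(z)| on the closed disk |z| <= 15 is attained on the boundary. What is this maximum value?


Step 1: On |z| = 15, |f(z)| = 9 * |z|^6 = 9 * 15^6
Step 2: By maximum modulus principle, maximum is on boundary.
Step 3: Maximum = 9 * 11390625 = 102515625

102515625


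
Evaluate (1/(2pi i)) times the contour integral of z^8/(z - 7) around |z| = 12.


Step 1: f(z) = z^8, a = 7 is inside |z| = 12
Step 2: By Cauchy integral formula: (1/(2pi*i)) * integral = f(a)
Step 3: f(7) = 7^8 = 5764801

5764801


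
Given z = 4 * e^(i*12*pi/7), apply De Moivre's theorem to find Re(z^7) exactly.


Step 1: By De Moivre's theorem, z^7 = 4^7 * e^(i*7*12*pi/7) = 16384 * (cos(12*pi) + i*sin(12*pi))
Step 2: |z|^7 = 4^7 = 16384
Step 3: Reduce the angle mod 2*pi: 12*pi - 12*pi = 0
Step 4: cos(0) = 1
Step 5: Re(z^7) = 16384 * 1 = 16384

16384


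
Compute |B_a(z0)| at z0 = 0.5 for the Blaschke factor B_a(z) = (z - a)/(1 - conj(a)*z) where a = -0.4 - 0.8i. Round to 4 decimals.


Step 1: Numerator z0 - a = 0.5 - (-0.4 - 0.8i) = 0.9 + 0.8i
Step 2: Denominator 1 - conj(a)*z0 = 1 - (-0.4 + 0.8i)*0.5 = 1.2 - 0.4i
Step 3: |z0 - a|^2 = 0.9^2 + 0.8^2 = 1.45; |1 - conj(a)*z0|^2 = 1.2^2 + (-0.4)^2 = 1.6
Step 4: |B_a(0.5)| = sqrt(1.45 / 1.6) = sqrt(0.90625)
Step 5: = 0.952

0.952


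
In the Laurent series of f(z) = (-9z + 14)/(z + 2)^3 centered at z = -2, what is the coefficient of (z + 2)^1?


Step 1: Write the numerator in powers of (z + 2): -9z + 14 = -9(z + 2) + (-9*(-2) + 14) = -9(z + 2) + 32
Step 2: Divide by (z + 2)^3: f(z) = 32(z + 2)^(-3) - 9(z + 2)^(-2)
Step 3: This finite sum is the Laurent series of f about z = -2.
Step 4: Only the powers -3 and -2 appear, so the coefficient of (z + 2)^1 = 0

0


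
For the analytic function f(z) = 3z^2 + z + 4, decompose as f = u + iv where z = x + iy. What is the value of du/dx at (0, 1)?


Step 1: f(z) = 3(x+iy)^2 + (x+iy) + 4
Step 2: u = 3(x^2 - y^2) + x + 4
Step 3: u_x = 6x + 1
Step 4: At (0, 1): u_x = 0 + 1 = 1

1


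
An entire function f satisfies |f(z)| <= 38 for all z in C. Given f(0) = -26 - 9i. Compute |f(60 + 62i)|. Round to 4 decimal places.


Step 1: By Liouville's theorem, a bounded entire function is constant.
Step 2: f(z) = f(0) = -26 - 9i for all z.
Step 3: |f(w)| = |-26 - 9i| = sqrt(676 + 81)
Step 4: = 27.5136

27.5136


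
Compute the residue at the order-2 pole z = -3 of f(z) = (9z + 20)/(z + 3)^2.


Step 1: Pole of order 2 at z = -3
Step 2: Res = lim d/dz [(z + 3)^2 * f(z)] as z -> -3
Step 3: (z + 3)^2 * f(z) = 9z + 20
Step 4: d/dz[9z + 20] = 9

9


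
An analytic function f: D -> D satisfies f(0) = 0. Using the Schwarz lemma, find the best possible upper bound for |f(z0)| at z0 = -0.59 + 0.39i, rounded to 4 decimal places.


Step 1: Schwarz lemma: if f: D -> D is analytic with f(0) = 0, then |f(z)| <= |z| for all z in D, and this is sharp (f(z) = z).
Step 2: |z0|^2 = (-0.59)^2 + 0.39^2 = 0.5002
Step 3: |z0| = sqrt(0.5002) = 0.707248
Step 4: Best bound = |z0| = 0.7072

0.7072


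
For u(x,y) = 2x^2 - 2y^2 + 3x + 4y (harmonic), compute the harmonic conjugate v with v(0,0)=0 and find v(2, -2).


Step 1: v_x = -u_y = 4y - 4
Step 2: v_y = u_x = 4x + 3
Step 3: v = 4xy - 4x + 3y + C
Step 4: v(0,0) = 0 => C = 0
Step 5: v(2, -2) = -30

-30


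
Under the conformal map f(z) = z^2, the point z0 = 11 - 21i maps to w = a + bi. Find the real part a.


Step 1: z0 = 11 - 21i
Step 2: z0^2 = 11^2 - (-21)^2 - 462i
Step 3: real part = 121 - 441 = -320

-320


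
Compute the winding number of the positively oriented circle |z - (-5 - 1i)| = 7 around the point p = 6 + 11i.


Step 1: Center c = (-5, -1), radius = 7
Step 2: |p - c|^2 = 11^2 + 12^2 = 265
Step 3: r^2 = 49
Step 4: |p-c| > r so winding number = 0

0


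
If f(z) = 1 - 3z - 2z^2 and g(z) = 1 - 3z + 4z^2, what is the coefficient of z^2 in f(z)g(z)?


Step 1: z^2 term in f*g comes from: (1)*(4z^2) + (-3z)*(-3z) + (-2z^2)*(1)
Step 2: = 4 + 9 - 2
Step 3: = 11

11


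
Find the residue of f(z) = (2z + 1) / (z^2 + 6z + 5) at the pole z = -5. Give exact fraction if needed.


Step 1: Q(z) = z^2 + 6z + 5 = (z + 5)(z + 1)
Step 2: Q'(z) = 2z + 6
Step 3: Q'(-5) = -4, P(-5) = -9
Step 4: Res = P(-5)/Q'(-5) = -9/(-4) = 9/4

9/4


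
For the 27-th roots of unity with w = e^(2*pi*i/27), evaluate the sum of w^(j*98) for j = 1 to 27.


Step 1: The sum sum_{j=1}^{n} w^(k*j) equals n if n | k, else 0.
Step 2: Here n = 27, k = 98
Step 3: Does n divide k? 27 | 98 -> False
Step 4: Sum = 0

0


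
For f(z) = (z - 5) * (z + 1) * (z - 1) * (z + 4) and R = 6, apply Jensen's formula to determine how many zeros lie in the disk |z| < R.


Jensen's formula: (1/2pi)*integral log|f(Re^it)|dt = log|f(0)| + sum_{|a_k|<R} log(R/|a_k|)
Step 1: f(0) = (-5) * 1 * (-1) * 4 = 20
Step 2: log|f(0)| = log|5| + log|-1| + log|1| + log|-4| = 2.9957
Step 3: Zeros inside |z| < 6: 5, -1, 1, -4
Step 4: Jensen sum = log(6/5) + log(6/1) + log(6/1) + log(6/4) = 4.1713
Step 5: n(R) = number of terms in the Jensen sum = count of zeros inside |z| < 6 = 4

4


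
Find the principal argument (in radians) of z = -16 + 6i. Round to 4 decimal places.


Step 1: z = -16 + 6i
Step 2: arg(z) = atan2(6, -16)
Step 3: arg(z) = 2.7828

2.7828


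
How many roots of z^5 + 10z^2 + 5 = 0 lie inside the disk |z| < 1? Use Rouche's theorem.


Step 1: On |z| = 1 the three terms have sizes |z^5| = 1^5 = 1, |10z^2| = 10*1^2 = 10, |5| = 5
Step 2: The dominant term is g(z) = 10z^2; let h(z) = z^5 + 5 so f = g + h
Step 3: On |z| = 1: |g| = 10 and |h| <= 1 + 5 = 6
Step 4: Since 10 > 6, |h| < |g| on |z| = 1, so by Rouche f has the same number of zeros as g inside |z| < 1
Step 5: g(z) = 10z^2 has 2 zeros (at the origin, multiplicity 2) inside |z| < 1. Answer = 2

2


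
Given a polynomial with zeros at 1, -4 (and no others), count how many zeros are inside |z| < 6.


Step 1: Check each root:
  z = 1: |1| = 1 < 6
  z = -4: |-4| = 4 < 6
Step 2: Count = 2

2


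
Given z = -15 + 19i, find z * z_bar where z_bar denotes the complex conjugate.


Step 1: conj(z) = -15 - 19i
Step 2: z * conj(z) = (-15)^2 + 19^2
Step 3: = 225 + 361 = 586

586


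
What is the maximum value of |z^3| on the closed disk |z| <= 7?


Step 1: On |z| = 7, |f(z)| = |z|^3 = 7^3
Step 2: By maximum modulus principle, maximum is on boundary.
Step 3: Maximum = 343 = 343

343


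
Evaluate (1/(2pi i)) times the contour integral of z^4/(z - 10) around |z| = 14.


Step 1: f(z) = z^4, a = 10 is inside |z| = 14
Step 2: By Cauchy integral formula: (1/(2pi*i)) * integral = f(a)
Step 3: f(10) = 10^4 = 10000

10000


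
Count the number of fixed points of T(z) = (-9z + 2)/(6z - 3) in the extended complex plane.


Step 1: Fixed points satisfy T(z) = z
Step 2: 6z^2 + 6z - 2 = 0
Step 3: Discriminant = 6^2 - 4*6*(-2) = 84
Step 4: Number of fixed points = 2

2


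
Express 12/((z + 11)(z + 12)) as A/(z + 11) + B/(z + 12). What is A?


Step 1: Multiply both sides by (z + 11) and set z = -11
Step 2: A = 12 / (-11 + 12)
Step 3: A = 12 / 1
Step 4: A = 12

12


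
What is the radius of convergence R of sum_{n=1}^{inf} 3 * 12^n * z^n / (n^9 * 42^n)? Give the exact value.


Step 1: General term a_n = 3 * 12^n / (n^9 * 42^n)
Step 2: By the root test, |a_n|^(1/n) = 3^(1/n) * 12 / (n^(9/n) * 42) -> 12/42 as n -> infinity (since 3^(1/n) -> 1 and n^(9/n) -> 1)
Step 3: R = 1/lim|a_n|^(1/n) = 42/12 = 7/2

7/2


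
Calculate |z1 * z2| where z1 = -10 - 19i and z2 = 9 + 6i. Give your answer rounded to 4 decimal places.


Step 1: |z1| = sqrt((-10)^2 + (-19)^2) = sqrt(461)
Step 2: |z2| = sqrt(9^2 + 6^2) = sqrt(117)
Step 3: |z1*z2| = |z1|*|z2| = sqrt(461) * sqrt(117) = sqrt(461 * 117) = sqrt(53937)
Step 4: = 232.2434

232.2434


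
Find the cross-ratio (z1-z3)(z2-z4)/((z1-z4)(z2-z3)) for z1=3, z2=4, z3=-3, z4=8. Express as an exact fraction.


Step 1: (z1-z3)(z2-z4) = 6 * (-4) = -24
Step 2: (z1-z4)(z2-z3) = (-5) * 7 = -35
Step 3: Cross-ratio = 24/35 = 24/35

24/35


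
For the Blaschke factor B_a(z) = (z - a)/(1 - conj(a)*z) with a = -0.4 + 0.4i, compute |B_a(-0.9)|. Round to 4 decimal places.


Step 1: Numerator z0 - a = -0.9 - (-0.4 + 0.4i) = -0.5 - 0.4i
Step 2: Denominator 1 - conj(a)*z0 = 1 - (-0.4 - 0.4i)*(-0.9) = 0.64 - 0.36i
Step 3: |z0 - a|^2 = (-0.5)^2 + (-0.4)^2 = 0.41; |1 - conj(a)*z0|^2 = 0.64^2 + (-0.36)^2 = 0.5392
Step 4: |B_a(-0.9)| = sqrt(0.41 / 0.5392) = sqrt(0.760386)
Step 5: = 0.872

0.872


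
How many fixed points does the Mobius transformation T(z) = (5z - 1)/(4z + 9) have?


Step 1: Fixed points satisfy T(z) = z
Step 2: 4z^2 + 4z + 1 = 0
Step 3: Discriminant = 4^2 - 4*4*1 = 0
Step 4: Number of fixed points = 1

1


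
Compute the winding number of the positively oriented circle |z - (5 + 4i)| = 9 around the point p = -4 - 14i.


Step 1: Center c = (5, 4), radius = 9
Step 2: |p - c|^2 = (-9)^2 + (-18)^2 = 405
Step 3: r^2 = 81
Step 4: |p-c| > r so winding number = 0

0


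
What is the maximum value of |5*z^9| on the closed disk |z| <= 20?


Step 1: On |z| = 20, |f(z)| = 5 * |z|^9 = 5 * 20^9
Step 2: By maximum modulus principle, maximum is on boundary.
Step 3: Maximum = 5 * 512000000000 = 2560000000000

2560000000000


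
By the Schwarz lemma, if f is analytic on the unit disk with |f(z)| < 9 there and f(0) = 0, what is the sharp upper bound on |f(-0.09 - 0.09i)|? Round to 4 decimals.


Step 1: g = f/9 maps D -> D with g(0) = 0, so by the Schwarz lemma |g(z)| <= |z|, i.e. |f(z)| <= 9|z|; this is sharp (f(z) = 9z).
Step 2: |z0|^2 = (-0.09)^2 + (-0.09)^2 = 0.0162
Step 3: |z0| = sqrt(0.0162) = 0.127279
Step 4: Best bound = 9 * |z0| = 9 * 0.127279 = 1.1455

1.1455


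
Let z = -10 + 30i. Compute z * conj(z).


Step 1: conj(z) = -10 - 30i
Step 2: z * conj(z) = (-10)^2 + 30^2
Step 3: = 100 + 900 = 1000

1000


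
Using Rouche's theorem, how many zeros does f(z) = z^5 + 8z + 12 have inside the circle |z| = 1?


Step 1: On |z| = 1 the three terms have sizes |z^5| = 1^5 = 1, |8z| = 8*1 = 8, |12| = 12
Step 2: The dominant term is g(z) = 12; let h(z) = z^5 + 8z so f = g + h
Step 3: On |z| = 1: |g| = 12 and |h| <= 1 + 8 = 9
Step 4: Since 12 > 9, |h| < |g| on |z| = 1, so by Rouche f has the same number of zeros as g inside |z| < 1
Step 5: g(z) = 12 is a nonzero constant with no zeros inside |z| < 1. Answer = 0

0


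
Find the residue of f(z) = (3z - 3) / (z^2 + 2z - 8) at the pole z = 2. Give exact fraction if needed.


Step 1: Q(z) = z^2 + 2z - 8 = (z - 2)(z + 4)
Step 2: Q'(z) = 2z + 2
Step 3: Q'(2) = 6, P(2) = 3
Step 4: Res = P(2)/Q'(2) = 3/6 = 1/2

1/2


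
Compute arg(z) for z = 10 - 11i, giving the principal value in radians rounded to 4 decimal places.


Step 1: z = 10 - 11i
Step 2: arg(z) = atan2(-11, 10)
Step 3: arg(z) = -0.833

-0.833


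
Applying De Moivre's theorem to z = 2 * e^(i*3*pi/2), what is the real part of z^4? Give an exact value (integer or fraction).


Step 1: By De Moivre's theorem, z^4 = 2^4 * e^(i*4*3*pi/2) = 16 * (cos(6*pi) + i*sin(6*pi))
Step 2: |z|^4 = 2^4 = 16
Step 3: Reduce the angle mod 2*pi: 6*pi - 6*pi = 0
Step 4: cos(0) = 1
Step 5: Re(z^4) = 16 * 1 = 16

16


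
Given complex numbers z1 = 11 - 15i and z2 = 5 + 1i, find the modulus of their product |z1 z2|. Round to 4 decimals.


Step 1: |z1| = sqrt(11^2 + (-15)^2) = sqrt(346)
Step 2: |z2| = sqrt(5^2 + 1^2) = sqrt(26)
Step 3: |z1*z2| = |z1|*|z2| = sqrt(346) * sqrt(26) = sqrt(346 * 26) = sqrt(8996)
Step 4: = 94.8472

94.8472


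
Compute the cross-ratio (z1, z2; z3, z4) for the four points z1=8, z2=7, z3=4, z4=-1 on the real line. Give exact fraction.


Step 1: (z1-z3)(z2-z4) = 4 * 8 = 32
Step 2: (z1-z4)(z2-z3) = 9 * 3 = 27
Step 3: Cross-ratio = 32/27 = 32/27

32/27


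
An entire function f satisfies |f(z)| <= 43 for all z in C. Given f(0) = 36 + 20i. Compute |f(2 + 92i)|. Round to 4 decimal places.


Step 1: By Liouville's theorem, a bounded entire function is constant.
Step 2: f(z) = f(0) = 36 + 20i for all z.
Step 3: |f(w)| = |36 + 20i| = sqrt(1296 + 400)
Step 4: = 41.1825

41.1825


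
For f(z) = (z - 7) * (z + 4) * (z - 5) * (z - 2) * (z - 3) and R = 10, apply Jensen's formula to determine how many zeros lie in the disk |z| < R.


Jensen's formula: (1/2pi)*integral log|f(Re^it)|dt = log|f(0)| + sum_{|a_k|<R} log(R/|a_k|)
Step 1: f(0) = (-7) * 4 * (-5) * (-2) * (-3) = 840
Step 2: log|f(0)| = log|7| + log|-4| + log|5| + log|2| + log|3| = 6.7334
Step 3: Zeros inside |z| < 10: 7, -4, 5, 2, 3
Step 4: Jensen sum = log(10/7) + log(10/4) + log(10/5) + log(10/2) + log(10/3) = 4.7795
Step 5: n(R) = number of terms in the Jensen sum = count of zeros inside |z| < 10 = 5

5


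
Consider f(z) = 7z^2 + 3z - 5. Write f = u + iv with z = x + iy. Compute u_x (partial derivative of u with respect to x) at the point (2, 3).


Step 1: f(z) = 7(x+iy)^2 + 3(x+iy) - 5
Step 2: u = 7(x^2 - y^2) + 3x - 5
Step 3: u_x = 14x + 3
Step 4: At (2, 3): u_x = 28 + 3 = 31

31


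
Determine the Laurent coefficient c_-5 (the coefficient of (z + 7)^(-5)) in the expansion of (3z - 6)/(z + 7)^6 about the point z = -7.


Step 1: Write the numerator in powers of (z + 7): 3z - 6 = 3(z + 7) + (3*(-7) - 6) = 3(z + 7) - 27
Step 2: Divide by (z + 7)^6: f(z) = -27(z + 7)^(-6) + 3(z + 7)^(-5)
Step 3: This finite sum is the Laurent series of f about z = -7.
Step 4: Coefficient of (z + 7)^(-5) = coefficient of (z + 7) in the re-centred numerator = 3

3


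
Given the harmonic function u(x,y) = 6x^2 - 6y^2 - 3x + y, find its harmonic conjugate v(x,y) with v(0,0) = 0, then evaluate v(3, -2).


Step 1: v_x = -u_y = 12y - 1
Step 2: v_y = u_x = 12x - 3
Step 3: v = 12xy - x - 3y + C
Step 4: v(0,0) = 0 => C = 0
Step 5: v(3, -2) = -69

-69


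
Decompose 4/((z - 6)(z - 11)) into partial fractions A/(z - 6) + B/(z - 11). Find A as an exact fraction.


Step 1: Multiply both sides by (z - 6) and set z = 6
Step 2: A = 4 / (6 - 11)
Step 3: A = 4 / (-5)
Step 4: A = -4/5

-4/5


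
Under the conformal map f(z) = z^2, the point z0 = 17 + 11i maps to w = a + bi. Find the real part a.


Step 1: z0 = 17 + 11i
Step 2: z0^2 = 17^2 - 11^2 + 374i
Step 3: real part = 289 - 121 = 168

168


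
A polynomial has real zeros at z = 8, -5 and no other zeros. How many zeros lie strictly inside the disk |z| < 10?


Step 1: Check each root:
  z = 8: |8| = 8 < 10
  z = -5: |-5| = 5 < 10
Step 2: Count = 2

2


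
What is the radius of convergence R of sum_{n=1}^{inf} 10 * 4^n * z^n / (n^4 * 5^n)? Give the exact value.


Step 1: General term a_n = 10 * 4^n / (n^4 * 5^n)
Step 2: By the root test, |a_n|^(1/n) = 10^(1/n) * 4 / (n^(4/n) * 5) -> 4/5 as n -> infinity (since 10^(1/n) -> 1 and n^(4/n) -> 1)
Step 3: R = 1/lim|a_n|^(1/n) = 5/4

5/4


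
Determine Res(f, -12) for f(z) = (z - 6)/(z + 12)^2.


Step 1: Pole of order 2 at z = -12
Step 2: Res = lim d/dz [(z + 12)^2 * f(z)] as z -> -12
Step 3: (z + 12)^2 * f(z) = z - 6
Step 4: d/dz[z - 6] = 1

1


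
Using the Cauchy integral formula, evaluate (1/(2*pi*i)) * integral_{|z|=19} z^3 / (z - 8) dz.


Step 1: f(z) = z^3, a = 8 is inside |z| = 19
Step 2: By Cauchy integral formula: (1/(2pi*i)) * integral = f(a)
Step 3: f(8) = 8^3 = 512

512


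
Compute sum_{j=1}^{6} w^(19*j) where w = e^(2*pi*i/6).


Step 1: The sum sum_{j=1}^{n} w^(k*j) equals n if n | k, else 0.
Step 2: Here n = 6, k = 19
Step 3: Does n divide k? 6 | 19 -> False
Step 4: Sum = 0

0


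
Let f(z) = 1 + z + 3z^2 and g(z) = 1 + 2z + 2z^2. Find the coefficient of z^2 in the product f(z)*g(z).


Step 1: z^2 term in f*g comes from: (1)*(2z^2) + (z)*(2z) + (3z^2)*(1)
Step 2: = 2 + 2 + 3
Step 3: = 7

7


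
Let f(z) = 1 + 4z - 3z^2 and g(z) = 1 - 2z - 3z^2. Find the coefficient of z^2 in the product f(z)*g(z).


Step 1: z^2 term in f*g comes from: (1)*(-3z^2) + (4z)*(-2z) + (-3z^2)*(1)
Step 2: = -3 - 8 - 3
Step 3: = -14

-14


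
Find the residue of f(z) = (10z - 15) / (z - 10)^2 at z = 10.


Step 1: Pole of order 2 at z = 10
Step 2: Res = lim d/dz [(z - 10)^2 * f(z)] as z -> 10
Step 3: (z - 10)^2 * f(z) = 10z - 15
Step 4: d/dz[10z - 15] = 10

10


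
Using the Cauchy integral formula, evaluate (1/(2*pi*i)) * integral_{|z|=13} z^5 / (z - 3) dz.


Step 1: f(z) = z^5, a = 3 is inside |z| = 13
Step 2: By Cauchy integral formula: (1/(2pi*i)) * integral = f(a)
Step 3: f(3) = 3^5 = 243

243


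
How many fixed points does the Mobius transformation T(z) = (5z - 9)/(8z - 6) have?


Step 1: Fixed points satisfy T(z) = z
Step 2: 8z^2 - 11z + 9 = 0
Step 3: Discriminant = (-11)^2 - 4*8*9 = -167
Step 4: Number of fixed points = 2

2


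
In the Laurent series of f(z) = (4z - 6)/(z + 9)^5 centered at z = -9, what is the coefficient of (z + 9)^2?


Step 1: Write the numerator in powers of (z + 9): 4z - 6 = 4(z + 9) + (4*(-9) - 6) = 4(z + 9) - 42
Step 2: Divide by (z + 9)^5: f(z) = -42(z + 9)^(-5) + 4(z + 9)^(-4)
Step 3: This finite sum is the Laurent series of f about z = -9.
Step 4: Only the powers -5 and -4 appear, so the coefficient of (z + 9)^2 = 0

0


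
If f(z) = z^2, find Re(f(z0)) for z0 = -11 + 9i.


Step 1: z0 = -11 + 9i
Step 2: z0^2 = (-11)^2 - 9^2 - 198i
Step 3: real part = 121 - 81 = 40

40


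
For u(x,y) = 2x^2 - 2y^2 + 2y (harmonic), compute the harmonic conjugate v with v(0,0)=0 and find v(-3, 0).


Step 1: v_x = -u_y = 4y - 2
Step 2: v_y = u_x = 4x + 0
Step 3: v = 4xy - 2x + C
Step 4: v(0,0) = 0 => C = 0
Step 5: v(-3, 0) = 6

6


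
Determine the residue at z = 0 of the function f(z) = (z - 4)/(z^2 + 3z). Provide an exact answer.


Step 1: Q(z) = z^2 + 3z = (z)(z + 3)
Step 2: Q'(z) = 2z + 3
Step 3: Q'(0) = 3, P(0) = -4
Step 4: Res = P(0)/Q'(0) = -4/3 = -4/3

-4/3


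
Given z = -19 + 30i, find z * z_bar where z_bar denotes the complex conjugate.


Step 1: conj(z) = -19 - 30i
Step 2: z * conj(z) = (-19)^2 + 30^2
Step 3: = 361 + 900 = 1261

1261


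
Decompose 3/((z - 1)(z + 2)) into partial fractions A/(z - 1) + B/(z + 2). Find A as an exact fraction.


Step 1: Multiply both sides by (z - 1) and set z = 1
Step 2: A = 3 / (1 + 2)
Step 3: A = 3 / 3
Step 4: A = 1

1


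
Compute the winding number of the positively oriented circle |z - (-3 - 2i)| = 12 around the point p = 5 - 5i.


Step 1: Center c = (-3, -2), radius = 12
Step 2: |p - c|^2 = 8^2 + (-3)^2 = 73
Step 3: r^2 = 144
Step 4: |p-c| < r so winding number = 1

1


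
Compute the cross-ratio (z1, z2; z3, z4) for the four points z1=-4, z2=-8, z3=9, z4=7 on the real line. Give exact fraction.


Step 1: (z1-z3)(z2-z4) = (-13) * (-15) = 195
Step 2: (z1-z4)(z2-z3) = (-11) * (-17) = 187
Step 3: Cross-ratio = 195/187 = 195/187

195/187


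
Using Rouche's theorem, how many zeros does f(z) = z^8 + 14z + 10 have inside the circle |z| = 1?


Step 1: On |z| = 1 the three terms have sizes |z^8| = 1^8 = 1, |14z| = 14*1 = 14, |10| = 10
Step 2: The dominant term is g(z) = 14z; let h(z) = z^8 + 10 so f = g + h
Step 3: On |z| = 1: |g| = 14 and |h| <= 1 + 10 = 11
Step 4: Since 14 > 11, |h| < |g| on |z| = 1, so by Rouche f has the same number of zeros as g inside |z| < 1
Step 5: g(z) = 14z has 1 zero (at the origin, multiplicity 1) inside |z| < 1. Answer = 1

1


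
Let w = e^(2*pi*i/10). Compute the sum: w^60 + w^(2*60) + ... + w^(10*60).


Step 1: The sum sum_{j=1}^{n} w^(k*j) equals n if n | k, else 0.
Step 2: Here n = 10, k = 60
Step 3: Does n divide k? 10 | 60 -> True
Step 4: Sum = 10

10


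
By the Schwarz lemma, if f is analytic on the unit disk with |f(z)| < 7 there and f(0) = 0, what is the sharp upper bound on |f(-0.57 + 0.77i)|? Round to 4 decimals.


Step 1: g = f/7 maps D -> D with g(0) = 0, so by the Schwarz lemma |g(z)| <= |z|, i.e. |f(z)| <= 7|z|; this is sharp (f(z) = 7z).
Step 2: |z0|^2 = (-0.57)^2 + 0.77^2 = 0.9178
Step 3: |z0| = sqrt(0.9178) = 0.958019
Step 4: Best bound = 7 * |z0| = 7 * 0.958019 = 6.7061

6.7061
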